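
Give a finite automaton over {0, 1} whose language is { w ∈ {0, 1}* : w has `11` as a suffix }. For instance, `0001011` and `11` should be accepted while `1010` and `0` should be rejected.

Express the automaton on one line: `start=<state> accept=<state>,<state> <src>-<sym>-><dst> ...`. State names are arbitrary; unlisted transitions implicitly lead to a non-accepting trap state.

Let each state record the length of the longest suffix of the input read so far that is also a prefix of `11`. B means the last symbol is `1`; C means the last 2 symbols are `11`. Accept only at C, where the string currently ends in `11`.
With 3 states:
       0  1 
>  A   A  B 
   B   A  C 
 * C   A  C 
(> = start, * = accepting)

start=A accept=C A-0->A A-1->B B-0->A B-1->C C-0->A C-1->C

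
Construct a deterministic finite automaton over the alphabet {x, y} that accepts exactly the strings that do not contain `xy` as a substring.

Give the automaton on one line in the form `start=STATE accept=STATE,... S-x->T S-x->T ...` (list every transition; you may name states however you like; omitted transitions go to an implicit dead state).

Track partial matches of the forbidden pattern `xy`. State q2 is a dead state reached once `xy` has occurred; every other state accepts. q0 means no part of `xy` is currently matched.
3 states suffice.
        x   y  
>* q0   q1  q0 
 * q1   q1  q2 
   q2   q2  q2 
(> = start, * = accepting)

start=q0 accept=q0,q1 q0-x->q1 q0-y->q0 q1-x->q1 q1-y->q2 q2-x->q2 q2-y->q2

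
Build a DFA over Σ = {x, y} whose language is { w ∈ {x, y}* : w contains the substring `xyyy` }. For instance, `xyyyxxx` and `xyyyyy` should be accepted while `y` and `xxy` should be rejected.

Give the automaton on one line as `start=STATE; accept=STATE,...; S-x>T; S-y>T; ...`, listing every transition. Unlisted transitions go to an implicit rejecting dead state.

start=q0; accept=q4; q0-x>q1; q0-y>q0; q1-x>q1; q1-y>q2; q2-x>q1; q2-y>q3; q3-x>q1; q3-y>q4; q4-x>q4; q4-y>q4

States q0..q3 record the length of the longest prefix of `xyyy` that matches the current input suffix. Reaching q4 means `xyyy` has been seen, and we stay there forever. Accept from q4.
A 5-state machine:
        x   y  
>  q0   q1  q0 
   q1   q1  q2 
   q2   q1  q3 
   q3   q1  q4 
 * q4   q4  q4 
(> = start, * = accepting)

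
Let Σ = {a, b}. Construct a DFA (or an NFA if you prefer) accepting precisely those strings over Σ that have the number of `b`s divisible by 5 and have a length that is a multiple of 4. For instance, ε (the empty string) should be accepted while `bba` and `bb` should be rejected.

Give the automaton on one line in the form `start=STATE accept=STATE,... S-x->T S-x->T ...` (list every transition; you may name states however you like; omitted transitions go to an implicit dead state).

Handle the two conditions separately and then intersect. The first has 5 states tracking the count of `b`s modulo 5; the second has 4 states tracking the input length modulo 4. A product state is a pair (one from each), accepting exactly when both do.
A 20-state machine:
          a    b  
>* q0     q1   q2 
   q1     q3   q4 
   q2     q4   q5 
   q3     q6   q7 
   q4     q7   q8 
   q5     q8   q9 
   q6     q0  q10 
   q7    q10  q11 
   q8    q11  q12 
   q9    q12  q13 
   q10    q2  q14 
   q11   q14  q15 
   q12   q15  q16 
   q13   q16   q1 
   q14    q5  q17 
   q15   q17  q18 
   q16   q18   q3 
   q17    q9  q19 
   q18   q19   q6 
   q19   q13   q0 
(> = start, * = accepting)

start=q0 accept=q0 q0-a->q1 q0-b->q2 q1-a->q3 q1-b->q4 q2-a->q4 q2-b->q5 q3-a->q6 q3-b->q7 q4-a->q7 q4-b->q8 q5-a->q8 q5-b->q9 q6-a->q0 q6-b->q10 q7-a->q10 q7-b->q11 q8-a->q11 q8-b->q12 q9-a->q12 q9-b->q13 q10-a->q2 q10-b->q14 q11-a->q14 q11-b->q15 q12-a->q15 q12-b->q16 q13-a->q16 q13-b->q1 q14-a->q5 q14-b->q17 q15-a->q17 q15-b->q18 q16-a->q18 q16-b->q3 q17-a->q9 q17-b->q19 q18-a->q19 q18-b->q6 q19-a->q13 q19-b->q0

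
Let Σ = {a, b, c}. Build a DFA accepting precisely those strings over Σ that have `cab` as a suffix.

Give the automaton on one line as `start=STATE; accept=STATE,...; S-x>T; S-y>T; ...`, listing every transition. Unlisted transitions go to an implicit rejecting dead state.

Let each state record the length of the longest suffix of the input read so far that is also a prefix of `cab`. q1 means the last symbol is `c`; q2 means the last 2 symbols are `ca`; q3 means the last 3 symbols are `cab`. Accept only at q3, where the string currently ends in `cab`.
A 4-state machine:
        a   b   c  
>  q0   q0  q0  q1 
   q1   q2  q0  q1 
   q2   q0  q3  q1 
 * q3   q0  q0  q1 
(> = start, * = accepting)

start=q0; accept=q3; q0-a>q0; q0-b>q0; q0-c>q1; q1-a>q2; q1-b>q0; q1-c>q1; q2-a>q0; q2-b>q3; q2-c>q1; q3-a>q0; q3-b>q0; q3-c>q1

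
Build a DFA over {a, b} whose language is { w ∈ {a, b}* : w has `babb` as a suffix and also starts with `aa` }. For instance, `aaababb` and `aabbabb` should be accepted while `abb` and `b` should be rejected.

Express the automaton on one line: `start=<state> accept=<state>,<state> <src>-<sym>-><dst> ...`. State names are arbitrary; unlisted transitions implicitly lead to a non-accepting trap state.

start=q0 accept=q11 q0-a->q1 q0-b->q2 q1-a->q3 q1-b->q2 q2-a->q4 q2-b->q2 q3-a->q3 q3-b->q5 q4-a->q6 q4-b->q7 q5-a->q8 q5-b->q5 q6-a->q6 q6-b->q2 q7-a->q4 q7-b->q9 q8-a->q3 q8-b->q10 q9-a->q4 q9-b->q2 q10-a->q8 q10-b->q11 q11-a->q8 q11-b->q5

Run two small machines in parallel and take their product. One (5 states) tracks how much of the suffix `babb` has currently been matched; the other (4 states) tracks whether the input so far still matches the prefix `aa`. Each combined state is a pair, one component from each; accept when both components accept.
12 states suffice.
          a    b  
>  q0     q1   q2 
   q1     q3   q2 
   q2     q4   q2 
   q3     q3   q5 
   q4     q6   q7 
   q5     q8   q5 
   q6     q6   q2 
   q7     q4   q9 
   q8     q3  q10 
   q9     q4   q2 
   q10    q8  q11 
 * q11    q8   q5 
(> = start, * = accepting)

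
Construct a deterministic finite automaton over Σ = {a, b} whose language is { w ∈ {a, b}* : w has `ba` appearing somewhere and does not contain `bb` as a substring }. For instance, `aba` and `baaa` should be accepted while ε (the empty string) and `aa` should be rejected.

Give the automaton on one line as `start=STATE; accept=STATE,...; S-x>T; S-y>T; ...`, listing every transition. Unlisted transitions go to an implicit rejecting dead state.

start=q0; accept=q2,q4; q0-a>q0; q0-b>q1; q1-a>q2; q1-b>q3; q2-a>q2; q2-b>q4; q3-a>q5; q3-b>q3; q4-a>q2; q4-b>q5; q5-a>q5; q5-b>q5

Handle the two conditions separately and then intersect. One (3 states) tracks whether and how much of `ba` has been seen; the other (3 states) tracks partial matches of the forbidden pattern `bb`. Each combined state is a pair, one component from each; accept when both components accept.
6 states suffice.
        a   b  
>  q0   q0  q1 
   q1   q2  q3 
 * q2   q2  q4 
   q3   q5  q3 
 * q4   q2  q5 
   q5   q5  q5 
(> = start, * = accepting)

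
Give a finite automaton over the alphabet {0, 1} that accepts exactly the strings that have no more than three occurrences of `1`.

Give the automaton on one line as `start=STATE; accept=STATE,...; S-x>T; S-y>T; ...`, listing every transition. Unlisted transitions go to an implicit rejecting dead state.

Count `1`s, saturating at 4: states q0 through q3 mean 0 through 3 `1`s seen; q4 means more than 3. Each `1` increments (capped at q4); other symbols loop. Accept from {q0, q1, q2, q3}.
        0   1  
>* q0   q0  q1 
 * q1   q1  q2 
 * q2   q2  q3 
 * q3   q3  q4 
   q4   q4  q4 
(> = start, * = accepting)

start=q0; accept=q0,q1,q2,q3; q0-0>q0; q0-1>q1; q1-0>q1; q1-1>q2; q2-0>q2; q2-1>q3; q3-0>q3; q3-1>q4; q4-0>q4; q4-1>q4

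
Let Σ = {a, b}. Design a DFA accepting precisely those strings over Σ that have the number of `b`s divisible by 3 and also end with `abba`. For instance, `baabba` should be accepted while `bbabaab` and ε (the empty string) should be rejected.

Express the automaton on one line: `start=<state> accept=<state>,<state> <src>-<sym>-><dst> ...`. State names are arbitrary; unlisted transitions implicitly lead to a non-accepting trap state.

start=q0 accept=q6 q0-a->q0 q0-b->q1 q1-a->q2 q1-b->q3 q2-a->q2 q2-b->q4 q3-a->q3 q3-b->q0 q4-a->q3 q4-b->q5 q5-a->q6 q5-b->q1 q6-a->q0 q6-b->q1

Handle the two conditions separately and then intersect. One (3 states) tracks the count of `b`s modulo 3; the other (5 states) tracks how much of the suffix `abba` has currently been matched. Each combined state is a pair, one component from each; accept when both components accept. Equivalent product states are then merged.
        a   b  
>  q0   q0  q1 
   q1   q2  q3 
   q2   q2  q4 
   q3   q3  q0 
   q4   q3  q5 
   q5   q6  q1 
 * q6   q0  q1 
(> = start, * = accepting)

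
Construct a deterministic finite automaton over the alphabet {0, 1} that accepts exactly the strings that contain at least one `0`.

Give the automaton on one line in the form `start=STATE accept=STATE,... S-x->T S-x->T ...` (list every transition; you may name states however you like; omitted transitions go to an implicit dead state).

start=q0 accept=q1,q2 q0-0->q1 q0-1->q0 q1-0->q2 q1-1->q1 q2-0->q2 q2-1->q2

Count `0`s, saturating at 2: state q0 means no `0` yet, q1 means one `0` seen, q2 means more than one. Each `0` increments (capped at q2); other symbols loop. Accept from {q1, q2}.
        0   1  
>  q0   q1  q0 
 * q1   q2  q1 
 * q2   q2  q2 
(> = start, * = accepting)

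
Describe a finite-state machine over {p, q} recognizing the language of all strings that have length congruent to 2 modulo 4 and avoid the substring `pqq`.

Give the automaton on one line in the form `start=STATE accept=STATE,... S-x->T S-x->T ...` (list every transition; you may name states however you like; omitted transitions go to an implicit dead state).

Build one automaton per condition and run them in lockstep. One (4 states) tracks the input length modulo 4; the other (4 states) tracks partial matches of the forbidden pattern `pqq`. Each combined state is a pair, one component from each; accept when both components accept. Equivalent product states are then merged.
13 states suffice.
          p    q  
>  s0     s1   s2 
   s1     s3   s4 
   s2     s3   s5 
 * s3     s6   s7 
 * s4     s6   s8 
 * s5     s6   s9 
   s6    s10  s11 
   s7    s10   s8 
   s8     s8   s8 
   s9    s10   s0 
   s10    s1  s12 
   s11    s1   s8 
   s12    s3   s8 
(> = start, * = accepting)

start=s0 accept=s3,s4,s5 s0-p->s1 s0-q->s2 s1-p->s3 s1-q->s4 s2-p->s3 s2-q->s5 s3-p->s6 s3-q->s7 s4-p->s6 s4-q->s8 s5-p->s6 s5-q->s9 s6-p->s10 s6-q->s11 s7-p->s10 s7-q->s8 s8-p->s8 s8-q->s8 s9-p->s10 s9-q->s0 s10-p->s1 s10-q->s12 s11-p->s1 s11-q->s8 s12-p->s3 s12-q->s8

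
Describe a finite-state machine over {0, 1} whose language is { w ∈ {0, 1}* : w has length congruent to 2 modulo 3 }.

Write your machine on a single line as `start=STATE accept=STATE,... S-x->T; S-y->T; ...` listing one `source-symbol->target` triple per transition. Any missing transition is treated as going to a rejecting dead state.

start=q0; accept=q2; q0-0->q1; q0-1->q1; q1-0->q2; q1-1->q2; q2-0->q0; q2-1->q0

Count input length modulo 3: every symbol advances one step around the cycle q0 → q1 → q2 → q0. Accept at q2.
With 3 states:
        0   1  
>  q0   q1  q1 
   q1   q2  q2 
 * q2   q0  q0 
(> = start, * = accepting)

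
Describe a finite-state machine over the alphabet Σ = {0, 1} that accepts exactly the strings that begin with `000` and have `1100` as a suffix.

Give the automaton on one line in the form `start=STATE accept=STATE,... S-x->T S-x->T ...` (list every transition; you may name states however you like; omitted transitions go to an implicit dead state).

start=q0 accept=q8 q0-0->q1 q0-1->q2 q1-0->q3 q1-1->q2 q2-0->q2 q2-1->q2 q3-0->q4 q3-1->q2 q4-0->q4 q4-1->q5 q5-0->q4 q5-1->q6 q6-0->q7 q6-1->q6 q7-0->q8 q7-1->q5 q8-0->q4 q8-1->q5

Run two small machines in parallel and take their product. One (5 states) tracks whether the input so far still matches the prefix `000`; the other (5 states) tracks how much of the suffix `1100` has currently been matched. Each combined state is a pair, one component from each; accept when both components accept. After merging equivalent states the machine shrinks.
        0   1  
>  q0   q1  q2 
   q1   q3  q2 
   q2   q2  q2 
   q3   q4  q2 
   q4   q4  q5 
   q5   q4  q6 
   q6   q7  q6 
   q7   q8  q5 
 * q8   q4  q5 
(> = start, * = accepting)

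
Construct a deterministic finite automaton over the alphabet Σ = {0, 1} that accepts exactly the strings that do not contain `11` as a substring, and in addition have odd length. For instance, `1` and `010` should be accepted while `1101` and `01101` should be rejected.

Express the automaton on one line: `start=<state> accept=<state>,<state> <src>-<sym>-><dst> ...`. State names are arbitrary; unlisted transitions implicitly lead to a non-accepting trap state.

Handle the two conditions separately and then intersect. The first has 3 states tracking partial matches of the forbidden pattern `11`; the second has 2 states tracking the input length modulo 2. A product state is a pair (one from each), accepting exactly when both do. Equivalent product states are then merged.
5 states suffice.
        0   1  
>  q0   q1  q2 
 * q1   q0  q3 
 * q2   q0  q4 
   q3   q1  q4 
   q4   q4  q4 
(> = start, * = accepting)

start=q0 accept=q1,q2 q0-0->q1 q0-1->q2 q1-0->q0 q1-1->q3 q2-0->q0 q2-1->q4 q3-0->q1 q3-1->q4 q4-0->q4 q4-1->q4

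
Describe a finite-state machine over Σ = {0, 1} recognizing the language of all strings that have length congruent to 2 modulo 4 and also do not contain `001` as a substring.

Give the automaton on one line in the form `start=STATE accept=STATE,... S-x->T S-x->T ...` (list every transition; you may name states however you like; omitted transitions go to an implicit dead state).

Run two small machines in parallel and take their product. The first has 4 states tracking the input length modulo 4; the second has 4 states tracking partial matches of the forbidden pattern `001`. A product state is a pair (one from each), accepting exactly when both do.
          0    1  
>  S0     S1   S2 
   S1     S3   S4 
   S2     S5   S4 
 * S3     S6   S7 
 * S4     S8   S9 
 * S5     S6   S9 
   S6    S10  S11 
   S7    S11  S11 
   S8    S10   S0 
   S9    S12   S0 
   S10   S13  S14 
   S11   S14  S14 
   S12   S13   S2 
   S13    S3  S15 
   S14   S15  S15 
   S15    S7   S7 
(> = start, * = accepting)

start=S0 accept=S3,S4,S5 S0-0->S1 S0-1->S2 S1-0->S3 S1-1->S4 S2-0->S5 S2-1->S4 S3-0->S6 S3-1->S7 S4-0->S8 S4-1->S9 S5-0->S6 S5-1->S9 S6-0->S10 S6-1->S11 S7-0->S11 S7-1->S11 S8-0->S10 S8-1->S0 S9-0->S12 S9-1->S0 S10-0->S13 S10-1->S14 S11-0->S14 S11-1->S14 S12-0->S13 S12-1->S2 S13-0->S3 S13-1->S15 S14-0->S15 S14-1->S15 S15-0->S7 S15-1->S7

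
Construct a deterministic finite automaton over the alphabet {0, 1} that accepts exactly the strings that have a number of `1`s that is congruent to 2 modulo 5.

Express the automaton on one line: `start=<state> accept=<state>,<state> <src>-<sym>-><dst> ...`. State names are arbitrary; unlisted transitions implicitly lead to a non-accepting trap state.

start=s0 accept=s2 s0-0->s0 s0-1->s1 s1-0->s1 s1-1->s2 s2-0->s2 s2-1->s3 s3-0->s3 s3-1->s4 s4-0->s4 s4-1->s0

Keep the running count of `1`s modulo 5: each `1` advances along the cycle s0 → s1 → s2 → s3 → s4 → s0 while other symbols loop. Accept at s2.
5 states suffice.
        0   1  
>  s0   s0  s1 
   s1   s1  s2 
 * s2   s2  s3 
   s3   s3  s4 
   s4   s4  s0 
(> = start, * = accepting)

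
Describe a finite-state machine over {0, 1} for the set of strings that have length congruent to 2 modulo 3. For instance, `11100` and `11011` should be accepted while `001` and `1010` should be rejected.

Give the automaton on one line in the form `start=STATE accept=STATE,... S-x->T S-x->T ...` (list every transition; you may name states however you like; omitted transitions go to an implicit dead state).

start=A accept=C A-0->B A-1->B B-0->C B-1->C C-0->A C-1->A

Count input length modulo 3: every symbol advances one step around the cycle A → B → C → A. Accept at C.
3 states suffice.
       0  1 
>  A   B  B 
   B   C  C 
 * C   A  A 
(> = start, * = accepting)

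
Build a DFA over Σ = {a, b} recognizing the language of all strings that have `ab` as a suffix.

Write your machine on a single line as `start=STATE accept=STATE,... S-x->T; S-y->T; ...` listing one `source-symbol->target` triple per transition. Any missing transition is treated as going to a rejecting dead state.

Remember how much of `ab` the current input suffix matches. State q0 means no match yet; q1 means the last symbol is `a`; q2 means the last 2 symbols are `ab`. Only q2 accepts. On a mismatch, fall back to the longest proper suffix that is still a prefix of `ab`.
3 states suffice.
        a   b  
>  q0   q1  q0 
   q1   q1  q2 
 * q2   q1  q0 
(> = start, * = accepting)

start=q0; accept=q2; q0-a->q1; q0-b->q0; q1-a->q1; q1-b->q2; q2-a->q1; q2-b->q0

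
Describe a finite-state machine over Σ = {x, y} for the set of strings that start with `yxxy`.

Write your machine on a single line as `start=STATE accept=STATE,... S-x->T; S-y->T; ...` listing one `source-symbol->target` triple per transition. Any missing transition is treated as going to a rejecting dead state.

start=q0; accept=q4; q0-x->q5; q0-y->q1; q1-x->q2; q1-y->q5; q2-x->q3; q2-y->q5; q3-x->q5; q3-y->q4; q4-x->q4; q4-y->q4; q5-x->q5; q5-y->q5

Check the first 4 symbols one by one: q0 through q3 record how many have matched `yxxy` so far; any wrong symbol goes to the dead state q5. After all 4 match we enter the accepting sink q4.
6 states suffice.
        x   y  
>  q0   q5  q1 
   q1   q2  q5 
   q2   q3  q5 
   q3   q5  q4 
 * q4   q4  q4 
   q5   q5  q5 
(> = start, * = accepting)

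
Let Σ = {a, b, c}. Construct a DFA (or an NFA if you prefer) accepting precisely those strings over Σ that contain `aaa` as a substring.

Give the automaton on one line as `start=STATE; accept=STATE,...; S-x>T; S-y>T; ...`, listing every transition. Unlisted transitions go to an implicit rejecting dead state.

start=s0; accept=s3; s0-a>s1; s0-b>s0; s0-c>s0; s1-a>s2; s1-b>s0; s1-c>s0; s2-a>s3; s2-b>s0; s2-c>s0; s3-a>s3; s3-b>s3; s3-c>s3

Track how much of `aaa` has been matched so far: state s0 is no progress, s3 is the absorbing accept state reached once `aaa` has occurred. Intermediate states record partial matches; on a mismatch, fall back to the longest reusable overlap.
        a   b   c  
>  s0   s1  s0  s0 
   s1   s2  s0  s0 
   s2   s3  s0  s0 
 * s3   s3  s3  s3 
(> = start, * = accepting)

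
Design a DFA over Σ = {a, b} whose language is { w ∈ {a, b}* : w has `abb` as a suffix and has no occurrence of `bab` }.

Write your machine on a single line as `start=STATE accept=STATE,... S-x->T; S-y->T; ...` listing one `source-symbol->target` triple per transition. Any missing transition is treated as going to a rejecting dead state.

start=s0; accept=s5; s0-a->s1; s0-b->s2; s1-a->s1; s1-b->s3; s2-a->s4; s2-b->s2; s3-a->s4; s3-b->s5; s4-a->s1; s4-b->s6; s5-a->s4; s5-b->s2; s6-a->s6; s6-b->s6

Run two small machines in parallel and take their product. The first has 4 states tracking how much of the suffix `abb` has currently been matched; the second has 4 states tracking partial matches of the forbidden pattern `bab`. A product state is a pair (one from each), accepting exactly when both do. Equivalent product states are then merged.
A 7-state machine:
        a   b  
>  s0   s1  s2 
   s1   s1  s3 
   s2   s4  s2 
   s3   s4  s5 
   s4   s1  s6 
 * s5   s4  s2 
   s6   s6  s6 
(> = start, * = accepting)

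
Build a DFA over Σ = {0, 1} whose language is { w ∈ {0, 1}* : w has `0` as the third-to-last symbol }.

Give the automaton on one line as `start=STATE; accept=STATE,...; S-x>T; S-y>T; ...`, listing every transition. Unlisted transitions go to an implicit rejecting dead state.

start=A; accept=H,I,J,K; A-0>B; A-1>C; B-0>D; B-1>E; C-0>F; C-1>G; D-0>H; D-1>I; E-0>J; E-1>K; F-0>L; F-1>M; G-0>N; G-1>O; H-0>H; H-1>I; I-0>J; I-1>K; J-0>L; J-1>M; K-0>N; K-1>O; L-0>H; L-1>I; M-0>J; M-1>K; N-0>L; N-1>M; O-0>N; O-1>O

A DFA must remember the last 3 symbols (since which symbol is third-to-last isn't known until the input ends). Use one state per possible window of the last ≤3 symbols; accept from those whose window starts with `0`.
15 states suffice.
       0  1 
>  A   B  C 
   B   D  E 
   C   F  G 
   D   H  I 
   E   J  K 
   F   L  M 
   G   N  O 
 * H   H  I 
 * I   J  K 
 * J   L  M 
 * K   N  O 
   L   H  I 
   M   J  K 
   N   L  M 
   O   N  O 
(> = start, * = accepting)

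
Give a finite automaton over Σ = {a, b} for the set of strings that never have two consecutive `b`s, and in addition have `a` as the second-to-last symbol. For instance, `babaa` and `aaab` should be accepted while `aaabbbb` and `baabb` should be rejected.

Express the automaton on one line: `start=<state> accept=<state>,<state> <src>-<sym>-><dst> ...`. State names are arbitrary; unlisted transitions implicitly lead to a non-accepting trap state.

start=q0 accept=q3,q4 q0-a->q1 q0-b->q2 q1-a->q3 q1-b->q4 q2-a->q1 q2-b->q5 q3-a->q3 q3-b->q4 q4-a->q1 q4-b->q5 q5-a->q5 q5-b->q5

Handle the two conditions separately and then intersect. One (3 states) tracks partial matches of the forbidden pattern `bb`; the other (7 states) tracks the last 2 symbols read. Each combined state is a pair, one component from each; accept when both components accept. After merging equivalent states the machine shrinks.
6 states suffice.
        a   b  
>  q0   q1  q2 
   q1   q3  q4 
   q2   q1  q5 
 * q3   q3  q4 
 * q4   q1  q5 
   q5   q5  q5 
(> = start, * = accepting)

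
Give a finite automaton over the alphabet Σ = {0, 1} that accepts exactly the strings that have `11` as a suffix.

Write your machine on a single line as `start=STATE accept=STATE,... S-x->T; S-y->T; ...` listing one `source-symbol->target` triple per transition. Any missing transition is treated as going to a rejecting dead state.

start=S0; accept=S2; S0-0->S0; S0-1->S1; S1-0->S0; S1-1->S2; S2-0->S0; S2-1->S2

Let each state record the length of the longest suffix of the input read so far that is also a prefix of `11`. S1 means the last symbol is `1`; S2 means the last 2 symbols are `11`. Accept only at S2, where the string currently ends in `11`.
        0   1  
>  S0   S0  S1 
   S1   S0  S2 
 * S2   S0  S2 
(> = start, * = accepting)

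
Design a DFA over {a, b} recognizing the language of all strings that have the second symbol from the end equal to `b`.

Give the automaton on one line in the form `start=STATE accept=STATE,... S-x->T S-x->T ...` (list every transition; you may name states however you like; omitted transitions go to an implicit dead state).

start=q0 accept=q5,q6 q0-a->q1 q0-b->q2 q1-a->q3 q1-b->q4 q2-a->q5 q2-b->q6 q3-a->q3 q3-b->q4 q4-a->q5 q4-b->q6 q5-a->q3 q5-b->q4 q6-a->q5 q6-b->q6

A DFA must remember the last 2 symbols (since which symbol is second-to-last isn't known until the input ends). Use one state per possible window of the last ≤2 symbols; accept from those whose window starts with `b`.
A 7-state machine:
        a   b  
>  q0   q1  q2 
   q1   q3  q4 
   q2   q5  q6 
   q3   q3  q4 
   q4   q5  q6 
 * q5   q3  q4 
 * q6   q5  q6 
(> = start, * = accepting)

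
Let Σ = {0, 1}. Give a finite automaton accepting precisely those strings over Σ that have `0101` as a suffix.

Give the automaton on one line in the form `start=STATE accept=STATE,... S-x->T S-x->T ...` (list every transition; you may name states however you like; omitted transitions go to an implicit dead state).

Remember how much of `0101` the current input suffix matches. State q0 means no match yet; q1 means the last symbol is `0`; q2 means the last 2 symbols are `01`; q3 means the last 3 symbols are `010`; q4 means the last 4 symbols are `0101`. Only q4 accepts. On a mismatch, fall back to the longest proper suffix that is still a prefix of `0101`.
5 states suffice.
        0   1  
>  q0   q1  q0 
   q1   q1  q2 
   q2   q3  q0 
   q3   q1  q4 
 * q4   q3  q0 
(> = start, * = accepting)

start=q0 accept=q4 q0-0->q1 q0-1->q0 q1-0->q1 q1-1->q2 q2-0->q3 q2-1->q0 q3-0->q1 q3-1->q4 q4-0->q3 q4-1->q0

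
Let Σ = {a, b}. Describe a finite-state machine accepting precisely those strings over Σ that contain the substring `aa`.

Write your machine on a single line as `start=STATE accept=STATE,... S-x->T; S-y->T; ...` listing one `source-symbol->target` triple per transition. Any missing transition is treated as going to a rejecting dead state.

start=s0; accept=s2; s0-a->s1; s0-b->s0; s1-a->s2; s1-b->s0; s2-a->s2; s2-b->s2

States s0..s1 record the length of the longest prefix of `aa` that matches the current input suffix. Reaching s2 means `aa` has been seen, and we stay there forever. Accept from s2.
A 3-state machine:
        a   b  
>  s0   s1  s0 
   s1   s2  s0 
 * s2   s2  s2 
(> = start, * = accepting)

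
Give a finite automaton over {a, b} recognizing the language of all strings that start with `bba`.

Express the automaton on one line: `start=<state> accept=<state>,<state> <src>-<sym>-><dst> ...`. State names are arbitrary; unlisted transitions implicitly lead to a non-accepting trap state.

start=S0 accept=S3 S0-a->S4 S0-b->S1 S1-a->S4 S1-b->S2 S2-a->S3 S2-b->S4 S3-a->S3 S3-b->S3 S4-a->S4 S4-b->S4

Check the first 3 symbols one by one: S0 through S2 record how many have matched `bba` so far; any wrong symbol goes to the dead state S4. After all 3 match we enter the accepting sink S3.
        a   b  
>  S0   S4  S1 
   S1   S4  S2 
   S2   S3  S4 
 * S3   S3  S3 
   S4   S4  S4 
(> = start, * = accepting)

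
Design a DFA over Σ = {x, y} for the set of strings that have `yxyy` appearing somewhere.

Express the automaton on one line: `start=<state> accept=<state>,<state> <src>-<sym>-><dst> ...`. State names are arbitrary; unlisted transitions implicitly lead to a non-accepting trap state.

Track how much of `yxyy` has been matched so far: state A is no progress, E is the absorbing accept state reached once `yxyy` has occurred. Intermediate states record partial matches; on a mismatch, fall back to the longest reusable overlap.
A 5-state machine:
       x  y 
>  A   A  B 
   B   C  B 
   C   A  D 
   D   C  E 
 * E   E  E 
(> = start, * = accepting)

start=A accept=E A-x->A A-y->B B-x->C B-y->B C-x->A C-y->D D-x->C D-y->E E-x->E E-y->E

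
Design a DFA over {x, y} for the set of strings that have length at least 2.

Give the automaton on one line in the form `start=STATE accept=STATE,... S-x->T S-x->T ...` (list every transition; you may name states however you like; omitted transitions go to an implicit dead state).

We only need to distinguish lengths 0, 1, …, 2, and '>2'. Chain A → B → C → D on every symbol, with D looping. Accepting states: {C, D}.
4 states suffice.
       x  y 
>  A   B  B 
   B   C  C 
 * C   D  D 
 * D   D  D 
(> = start, * = accepting)

start=A accept=C,D A-x->B A-y->B B-x->C B-y->C C-x->D C-y->D D-x->D D-y->D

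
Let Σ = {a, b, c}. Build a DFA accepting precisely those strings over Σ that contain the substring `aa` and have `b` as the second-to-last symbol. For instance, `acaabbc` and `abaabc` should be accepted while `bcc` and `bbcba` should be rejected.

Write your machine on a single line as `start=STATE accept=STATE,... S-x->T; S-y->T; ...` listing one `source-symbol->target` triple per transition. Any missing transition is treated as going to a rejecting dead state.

start=S0; accept=S4,S5; S0-a->S1; S0-b->S0; S0-c->S0; S1-a->S2; S1-b->S0; S1-c->S0; S2-a->S2; S2-b->S3; S2-c->S2; S3-a->S4; S3-b->S5; S3-c->S4; S4-a->S2; S4-b->S3; S4-c->S2; S5-a->S4; S5-b->S5; S5-c->S4

Handle the two conditions separately and then intersect. The first has 3 states tracking whether and how much of `aa` has been seen; the second has 13 states tracking the last 2 symbols read. A product state is a pair (one from each), accepting exactly when both do. Equivalent product states are then merged.
A 6-state machine:
        a   b   c  
>  S0   S1  S0  S0 
   S1   S2  S0  S0 
   S2   S2  S3  S2 
   S3   S4  S5  S4 
 * S4   S2  S3  S2 
 * S5   S4  S5  S4 
(> = start, * = accepting)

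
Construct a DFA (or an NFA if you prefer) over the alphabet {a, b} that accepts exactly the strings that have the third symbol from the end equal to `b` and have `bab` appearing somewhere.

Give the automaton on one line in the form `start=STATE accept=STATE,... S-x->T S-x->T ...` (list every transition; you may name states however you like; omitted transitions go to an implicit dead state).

Run two small machines in parallel and take their product. The first has 15 states tracking the last 3 symbols read; the second has 4 states tracking whether and how much of `bab` has been seen. A product state is a pair (one from each), accepting exactly when both do. After merging equivalent states the machine shrinks.
With 11 states:
          a    b  
>  S0     S0   S1 
   S1     S2   S1 
   S2     S0   S3 
 * S3     S4   S5 
   S4     S6   S3 
   S5     S7   S8 
 * S6     S9  S10 
 * S7     S6   S3 
 * S8     S7   S8 
   S9     S9  S10 
   S10    S4   S5 
(> = start, * = accepting)

start=S0 accept=S3,S6,S7,S8 S0-a->S0 S0-b->S1 S1-a->S2 S1-b->S1 S2-a->S0 S2-b->S3 S3-a->S4 S3-b->S5 S4-a->S6 S4-b->S3 S5-a->S7 S5-b->S8 S6-a->S9 S6-b->S10 S7-a->S6 S7-b->S3 S8-a->S7 S8-b->S8 S9-a->S9 S9-b->S10 S10-a->S4 S10-b->S5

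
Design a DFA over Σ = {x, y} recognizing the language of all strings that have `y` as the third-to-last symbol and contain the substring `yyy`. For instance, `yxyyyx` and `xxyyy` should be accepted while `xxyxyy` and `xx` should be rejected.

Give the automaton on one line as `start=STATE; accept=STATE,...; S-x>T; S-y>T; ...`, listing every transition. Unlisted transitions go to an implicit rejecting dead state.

Run two small machines in parallel and take their product. The first has 15 states tracking the last 3 symbols read; the second has 4 states tracking whether and how much of `yyy` has been seen. A product state is a pair (one from each), accepting exactly when both do. Equivalent product states are then merged.
          x    y  
>  S0     S0   S1 
   S1     S0   S2 
   S2     S0   S3 
 * S3     S4   S3 
 * S4     S5   S6 
 * S5     S7   S8 
 * S6     S9  S10 
   S7     S7   S8 
   S8     S9  S10 
   S9     S5   S6 
   S10    S4   S3 
(> = start, * = accepting)

start=S0; accept=S3,S4,S5,S6; S0-x>S0; S0-y>S1; S1-x>S0; S1-y>S2; S2-x>S0; S2-y>S3; S3-x>S4; S3-y>S3; S4-x>S5; S4-y>S6; S5-x>S7; S5-y>S8; S6-x>S9; S6-y>S10; S7-x>S7; S7-y>S8; S8-x>S9; S8-y>S10; S9-x>S5; S9-y>S6; S10-x>S4; S10-y>S3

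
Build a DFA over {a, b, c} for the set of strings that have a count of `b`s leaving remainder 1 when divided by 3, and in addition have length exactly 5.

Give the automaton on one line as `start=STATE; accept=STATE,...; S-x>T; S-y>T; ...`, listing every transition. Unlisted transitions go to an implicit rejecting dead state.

start=s0; accept=s12; s0-a>s1; s0-b>s2; s0-c>s1; s1-a>s3; s1-b>s4; s1-c>s3; s2-a>s4; s2-b>s5; s2-c>s4; s3-a>s6; s3-b>s7; s3-c>s6; s4-a>s7; s4-b>s8; s4-c>s7; s5-a>s8; s5-b>s6; s5-c>s8; s6-a>s9; s6-b>s10; s6-c>s9; s7-a>s10; s7-b>s11; s7-c>s10; s8-a>s11; s8-b>s9; s8-c>s11; s9-a>s11; s9-b>s12; s9-c>s11; s10-a>s12; s10-b>s11; s10-c>s12; s11-a>s11; s11-b>s11; s11-c>s11; s12-a>s11; s12-b>s11; s12-c>s11

Run two small machines in parallel and take their product. One (3 states) tracks the count of `b`s modulo 3; the other (7 states) tracks the input length, saturating at 6. Each combined state is a pair, one component from each; accept when both components accept. Equivalent product states are then merged.
A 13-state machine:
          a    b    c  
>  s0     s1   s2   s1 
   s1     s3   s4   s3 
   s2     s4   s5   s4 
   s3     s6   s7   s6 
   s4     s7   s8   s7 
   s5     s8   s6   s8 
   s6     s9  s10   s9 
   s7    s10  s11  s10 
   s8    s11   s9  s11 
   s9    s11  s12  s11 
   s10   s12  s11  s12 
   s11   s11  s11  s11 
 * s12   s11  s11  s11 
(> = start, * = accepting)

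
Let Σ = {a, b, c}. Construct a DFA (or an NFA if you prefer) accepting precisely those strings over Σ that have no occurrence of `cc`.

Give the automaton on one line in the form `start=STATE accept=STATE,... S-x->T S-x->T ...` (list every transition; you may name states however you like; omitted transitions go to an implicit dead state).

Track partial matches of the forbidden pattern `cc`. State q2 is a dead state reached once `cc` has occurred; every other state accepts. q0 means no part of `cc` is currently matched.
        a   b   c  
>* q0   q0  q0  q1 
 * q1   q0  q0  q2 
   q2   q2  q2  q2 
(> = start, * = accepting)

start=q0 accept=q0,q1 q0-a->q0 q0-b->q0 q0-c->q1 q1-a->q0 q1-b->q0 q1-c->q2 q2-a->q2 q2-b->q2 q2-c->q2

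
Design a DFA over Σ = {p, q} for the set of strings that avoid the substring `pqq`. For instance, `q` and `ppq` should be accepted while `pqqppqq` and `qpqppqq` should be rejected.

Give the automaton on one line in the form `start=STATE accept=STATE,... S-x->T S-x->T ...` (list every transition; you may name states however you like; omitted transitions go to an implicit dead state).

This is the complement of 'contains `pqq`'. Use the same substring-matching states — A through D holding how much of `pqq` has just been matched — but flip the accepting set: everything except the trap D accepts.
A 4-state machine:
       p  q 
>* A   B  A 
 * B   B  C 
 * C   B  D 
   D   D  D 
(> = start, * = accepting)

start=A accept=A,B,C A-p->B A-q->A B-p->B B-q->C C-p->B C-q->D D-p->D D-q->D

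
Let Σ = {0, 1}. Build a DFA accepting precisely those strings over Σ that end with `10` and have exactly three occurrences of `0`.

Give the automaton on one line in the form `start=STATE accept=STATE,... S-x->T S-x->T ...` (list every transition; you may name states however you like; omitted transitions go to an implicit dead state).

Handle the two conditions separately and then intersect. One (3 states) tracks how much of the suffix `10` has currently been matched; the other (5 states) tracks the count of `0`s, saturating at 4. Each combined state is a pair, one component from each; accept when both components accept. Minimizing collapses redundant product states.
6 states suffice.
        0   1  
>  q0   q1  q0 
   q1   q2  q1 
   q2   q3  q4 
   q3   q3  q3 
   q4   q5  q4 
 * q5   q3  q3 
(> = start, * = accepting)

start=q0 accept=q5 q0-0->q1 q0-1->q0 q1-0->q2 q1-1->q1 q2-0->q3 q2-1->q4 q3-0->q3 q3-1->q3 q4-0->q5 q4-1->q4 q5-0->q3 q5-1->q3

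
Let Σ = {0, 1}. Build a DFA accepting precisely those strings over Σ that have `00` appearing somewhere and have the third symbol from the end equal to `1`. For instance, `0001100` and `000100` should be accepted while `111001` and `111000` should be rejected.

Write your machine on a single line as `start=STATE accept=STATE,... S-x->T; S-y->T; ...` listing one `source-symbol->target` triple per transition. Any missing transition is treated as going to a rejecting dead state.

Build one automaton per condition and run them in lockstep. The first has 3 states tracking whether and how much of `00` has been seen; the second has 15 states tracking the last 3 symbols read. A product state is a pair (one from each), accepting exactly when both do.
A 20-state machine:
          0    1  
>  S0     S1   S2 
   S1     S3   S4 
   S2     S5   S6 
   S3     S7   S8 
   S4     S9  S10 
   S5    S11  S12 
   S6    S13  S14 
   S7     S7   S8 
   S8    S15  S16 
   S9    S11  S12 
   S10   S13  S14 
 * S11    S7   S8 
   S12    S9  S10 
   S13   S11  S12 
   S14   S13  S14 
   S15   S11  S17 
   S16   S18  S19 
 * S17   S15  S16 
 * S18   S11  S17 
 * S19   S18  S19 
(> = start, * = accepting)

start=S0; accept=S11,S17,S18,S19; S0-0->S1; S0-1->S2; S1-0->S3; S1-1->S4; S2-0->S5; S2-1->S6; S3-0->S7; S3-1->S8; S4-0->S9; S4-1->S10; S5-0->S11; S5-1->S12; S6-0->S13; S6-1->S14; S7-0->S7; S7-1->S8; S8-0->S15; S8-1->S16; S9-0->S11; S9-1->S12; S10-0->S13; S10-1->S14; S11-0->S7; S11-1->S8; S12-0->S9; S12-1->S10; S13-0->S11; S13-1->S12; S14-0->S13; S14-1->S14; S15-0->S11; S15-1->S17; S16-0->S18; S16-1->S19; S17-0->S15; S17-1->S16; S18-0->S11; S18-1->S17; S19-0->S18; S19-1->S19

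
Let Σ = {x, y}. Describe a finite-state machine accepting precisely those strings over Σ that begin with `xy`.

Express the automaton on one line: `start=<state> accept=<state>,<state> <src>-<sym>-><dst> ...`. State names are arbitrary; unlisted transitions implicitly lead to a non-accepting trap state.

start=q0 accept=q2 q0-x->q1 q0-y->q3 q1-x->q3 q1-y->q2 q2-x->q2 q2-y->q2 q3-x->q3 q3-y->q3

Check the first 2 symbols one by one: q0 through q1 record how many have matched `xy` so far; any wrong symbol goes to the dead state q3. After all 2 match we enter the accepting sink q2.
        x   y  
>  q0   q1  q3 
   q1   q3  q2 
 * q2   q2  q2 
   q3   q3  q3 
(> = start, * = accepting)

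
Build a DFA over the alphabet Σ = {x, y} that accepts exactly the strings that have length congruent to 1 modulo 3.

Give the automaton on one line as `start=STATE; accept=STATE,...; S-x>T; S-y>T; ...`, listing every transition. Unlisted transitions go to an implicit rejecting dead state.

start=q0; accept=q1; q0-x>q1; q0-y>q1; q1-x>q2; q1-y>q2; q2-x>q0; q2-y>q0

Count input length modulo 3: every symbol advances one step around the cycle q0 → q1 → q2 → q0. Accept at q1.
        x   y  
>  q0   q1  q1 
 * q1   q2  q2 
   q2   q0  q0 
(> = start, * = accepting)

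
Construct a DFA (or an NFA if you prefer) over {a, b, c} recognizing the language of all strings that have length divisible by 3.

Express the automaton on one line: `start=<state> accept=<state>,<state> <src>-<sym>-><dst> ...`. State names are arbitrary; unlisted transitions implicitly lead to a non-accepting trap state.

start=q0 accept=q0 q0-a->q1 q0-b->q1 q0-c->q1 q1-a->q2 q1-b->q2 q1-c->q2 q2-a->q0 q2-b->q0 q2-c->q0

Only the length mod 3 matters, so use a 3-cycle: from any state, every input symbol moves to the next state, wrapping q2 back to q0. Mark q0 accepting.
A 3-state machine:
        a   b   c  
>* q0   q1  q1  q1 
   q1   q2  q2  q2 
   q2   q0  q0  q0 
(> = start, * = accepting)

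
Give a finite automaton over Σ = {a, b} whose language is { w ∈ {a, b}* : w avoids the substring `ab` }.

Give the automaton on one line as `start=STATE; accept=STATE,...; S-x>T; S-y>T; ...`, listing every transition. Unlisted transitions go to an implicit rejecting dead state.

start=S0; accept=S0,S1; S0-a>S1; S0-b>S0; S1-a>S1; S1-b>S2; S2-a>S2; S2-b>S2

This is the complement of 'contains `ab`'. Use the same substring-matching states — S0 through S2 holding how much of `ab` has just been matched — but flip the accepting set: everything except the trap S2 accepts.
With 3 states:
        a   b  
>* S0   S1  S0 
 * S1   S1  S2 
   S2   S2  S2 
(> = start, * = accepting)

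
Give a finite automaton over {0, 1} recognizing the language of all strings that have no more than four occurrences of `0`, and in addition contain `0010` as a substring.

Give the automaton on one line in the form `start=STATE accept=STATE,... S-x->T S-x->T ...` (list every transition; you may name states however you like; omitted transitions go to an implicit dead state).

start=q0 accept=q9,q10 q0-0->q1 q0-1->q0 q1-0->q2 q1-1->q3 q2-0->q4 q2-1->q5 q3-0->q6 q3-1->q3 q4-0->q7 q4-1->q8 q5-0->q9 q5-1->q7 q6-0->q4 q6-1->q7 q7-0->q7 q7-1->q7 q8-0->q10 q8-1->q7 q9-0->q10 q9-1->q9 q10-0->q7 q10-1->q10

Run two small machines in parallel and take their product. The first has 6 states tracking the count of `0`s, saturating at 5; the second has 5 states tracking whether and how much of `0010` has been seen. A product state is a pair (one from each), accepting exactly when both do. After merging equivalent states the machine shrinks.
An 11-state machine:
          0    1  
>  q0     q1   q0 
   q1     q2   q3 
   q2     q4   q5 
   q3     q6   q3 
   q4     q7   q8 
   q5     q9   q7 
   q6     q4   q7 
   q7     q7   q7 
   q8    q10   q7 
 * q9    q10   q9 
 * q10    q7  q10 
(> = start, * = accepting)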